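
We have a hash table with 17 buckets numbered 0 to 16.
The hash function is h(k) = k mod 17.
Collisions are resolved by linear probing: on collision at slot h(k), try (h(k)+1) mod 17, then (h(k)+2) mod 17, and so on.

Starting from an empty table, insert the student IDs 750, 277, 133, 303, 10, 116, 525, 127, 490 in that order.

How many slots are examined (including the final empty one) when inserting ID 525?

3

750: h=2 → slot 2
277: h=5 → slot 5
133: h=14 → slot 14
303: h=14, probe 14,15 → slot 15
10: h=10 → slot 10
116: h=14, probe 14,15,16 → slot 16
525: h=15, probe 15,16,0 → slot 0
127: h=8 → slot 8
490: h=14, probe 14,15,16,0,1 → slot 1
Table: [525, 490, 750, ∅, ∅, 277, ∅, ∅, 127, ∅, 10, ∅, ∅, ∅, 133, 303, 116]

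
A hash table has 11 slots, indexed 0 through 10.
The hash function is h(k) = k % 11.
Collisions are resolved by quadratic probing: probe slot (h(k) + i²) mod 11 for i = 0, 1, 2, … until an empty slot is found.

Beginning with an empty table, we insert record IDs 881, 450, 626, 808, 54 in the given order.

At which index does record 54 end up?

3

881 hashes to 1; slot 1 is free → place at 1.
450 hashes to 10; slot 10 is free → place at 10.
626 hashes to 10; 10 taken → place at 0.
808 hashes to 5; slot 5 is free → place at 5.
54 hashes to 10; 10,0 taken → place at 3.
Table: [626, 881, -, 54, -, 808, -, -, -, -, 450]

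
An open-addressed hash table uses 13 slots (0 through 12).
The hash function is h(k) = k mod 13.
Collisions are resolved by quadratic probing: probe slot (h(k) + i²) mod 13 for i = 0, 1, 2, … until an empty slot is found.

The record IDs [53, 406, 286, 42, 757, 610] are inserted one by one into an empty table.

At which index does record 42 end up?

53 hashes to 1; slot 1 is free -> place at 1.
406 hashes to 3; slot 3 is free -> place at 3.
286 hashes to 0; slot 0 is free -> place at 0.
42 hashes to 3; 3 taken -> place at 4.
757 hashes to 3; 3,4 taken -> place at 7.
610 hashes to 12; slot 12 is free -> place at 12.
Table: [286, 53, —, 406, 42, —, —, 757, —, —, —, —, 610]

4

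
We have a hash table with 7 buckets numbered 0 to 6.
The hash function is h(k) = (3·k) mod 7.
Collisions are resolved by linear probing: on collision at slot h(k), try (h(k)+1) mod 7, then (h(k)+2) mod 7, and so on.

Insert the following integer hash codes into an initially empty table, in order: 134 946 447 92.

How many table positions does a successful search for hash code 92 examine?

Insert 134: h=3, slot 3 empty => index 3.
Insert 946: h=3, slot 3 occupied => index 4.
Insert 447: h=4, slot 4 occupied => index 5.
Insert 92: h=3, slots 3,4,5 occupied => index 6.
Table: [∅, ∅, ∅, 134, 946, 447, 92]
Lookup 92: h=3, probe 3,4,5,6 → found at 6.

4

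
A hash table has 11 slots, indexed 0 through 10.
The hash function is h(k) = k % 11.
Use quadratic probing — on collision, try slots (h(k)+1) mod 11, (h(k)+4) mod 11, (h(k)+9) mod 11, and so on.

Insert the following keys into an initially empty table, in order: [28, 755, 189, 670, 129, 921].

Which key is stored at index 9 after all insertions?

28: h=6 -> slot 6
755: h=7 -> slot 7
189: h=2 -> slot 2
670: h=10 -> slot 10
129: h=8 -> slot 8
921: h=8, probe 8,9 -> slot 9
Table: [∅, ∅, 189, ∅, ∅, ∅, 28, 755, 129, 921, 670]

921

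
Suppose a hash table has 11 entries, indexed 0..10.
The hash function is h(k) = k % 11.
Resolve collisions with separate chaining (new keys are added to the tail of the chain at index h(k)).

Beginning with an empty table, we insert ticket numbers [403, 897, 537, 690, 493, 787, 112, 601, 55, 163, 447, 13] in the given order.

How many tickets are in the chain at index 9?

3

403 → bucket 7
897 → bucket 6
537 → bucket 9
690 → bucket 8
493 → bucket 9 (collision)
787 → bucket 6 (collision)
112 → bucket 2
601 → bucket 7 (collision)
55 → bucket 0
163 → bucket 9 (collision)
447 → bucket 7 (collision)
13 → bucket 2 (collision)
Final buckets:
0: 55
1: .
2: 112 -> 13
3: .
4: .
5: .
6: 897 -> 787
7: 403 -> 601 -> 447
8: 690
9: 537 -> 493 -> 163
10: .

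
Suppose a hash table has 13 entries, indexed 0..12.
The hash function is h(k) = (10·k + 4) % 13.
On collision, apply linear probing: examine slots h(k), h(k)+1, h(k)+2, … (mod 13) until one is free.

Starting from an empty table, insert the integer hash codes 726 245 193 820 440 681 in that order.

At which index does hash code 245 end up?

11

726 hashes to 10; slot 10 is free => place at 10.
245 hashes to 10; 10 taken => place at 11.
193 hashes to 10; 10,11 taken => place at 12.
820 hashes to 1; slot 1 is free => place at 1.
440 hashes to 10; 10,11,12 taken => place at 0.
681 hashes to 2; slot 2 is free => place at 2.
Table: [440, 820, 681, ., ., ., ., ., ., ., 726, 245, 193]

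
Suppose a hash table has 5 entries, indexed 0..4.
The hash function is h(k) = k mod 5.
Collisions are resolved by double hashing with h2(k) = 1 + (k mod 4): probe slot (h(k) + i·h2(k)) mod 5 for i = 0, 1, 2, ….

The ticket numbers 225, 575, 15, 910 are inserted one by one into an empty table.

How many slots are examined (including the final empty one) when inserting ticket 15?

225: h=0 → slot 0
575: h=0, h2=4, probe 0,4 → slot 4
15: h=0, h2=4, probe 0,4,3 → slot 3
910: h=0, h2=3, probe 0,3,1 → slot 1
Table: [225, 910, -, 15, 575]

3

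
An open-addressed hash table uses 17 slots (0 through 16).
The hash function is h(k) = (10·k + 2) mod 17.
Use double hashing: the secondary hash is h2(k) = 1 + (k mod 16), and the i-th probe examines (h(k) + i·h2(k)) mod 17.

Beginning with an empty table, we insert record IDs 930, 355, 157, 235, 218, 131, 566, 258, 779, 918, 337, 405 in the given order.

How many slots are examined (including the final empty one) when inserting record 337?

3

930 hashes to 3; slot 3 is free => place at 3.
355 hashes to 16; slot 16 is free => place at 16.
157 hashes to 8; slot 8 is free => place at 8.
235 hashes to 6; slot 6 is free => place at 6.
218 hashes to 6, h2=11; 6 taken => place at 0.
131 hashes to 3, h2=4; 3 taken => place at 7.
566 hashes to 1; slot 1 is free => place at 1.
258 hashes to 15; slot 15 is free => place at 15.
779 hashes to 6, h2=12; 6,1 taken => place at 13.
918 hashes to 2; slot 2 is free => place at 2.
337 hashes to 6, h2=2; 6,8 taken => place at 10.
405 hashes to 6, h2=6; 6 taken => place at 12.
Table: [218, 566, 918, 930, -, -, 235, 131, 157, -, 337, -, 405, 779, -, 258, 355]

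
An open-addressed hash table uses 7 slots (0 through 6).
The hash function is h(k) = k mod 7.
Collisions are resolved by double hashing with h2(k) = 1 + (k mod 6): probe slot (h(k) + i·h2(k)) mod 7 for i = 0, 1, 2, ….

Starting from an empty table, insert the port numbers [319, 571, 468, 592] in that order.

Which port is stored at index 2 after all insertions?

319: h=4 -> slot 4
571: h=4, h2=2, probe 4,6 -> slot 6
468: h=6, h2=1, probe 6,0 -> slot 0
592: h=4, h2=5, probe 4,2 -> slot 2
Table: [468, —, 592, —, 319, —, 571]

592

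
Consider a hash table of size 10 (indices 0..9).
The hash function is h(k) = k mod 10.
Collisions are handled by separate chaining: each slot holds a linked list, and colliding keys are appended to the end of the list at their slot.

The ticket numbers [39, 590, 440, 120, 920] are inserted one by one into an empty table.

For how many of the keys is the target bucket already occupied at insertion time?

Insert 39: h=9, bucket 9 empty -> new chain.
Insert 590: h=0, bucket 0 empty -> new chain.
Insert 440: h=0, bucket 0 nonempty -> append to chain.
Insert 120: h=0, bucket 0 nonempty -> append to chain.
Insert 920: h=0, bucket 0 nonempty -> append to chain.
Final buckets:
0: 590 -> 440 -> 120 -> 920
1: _
2: _
3: _
4: _
5: _
6: _
7: _
8: _
9: 39

3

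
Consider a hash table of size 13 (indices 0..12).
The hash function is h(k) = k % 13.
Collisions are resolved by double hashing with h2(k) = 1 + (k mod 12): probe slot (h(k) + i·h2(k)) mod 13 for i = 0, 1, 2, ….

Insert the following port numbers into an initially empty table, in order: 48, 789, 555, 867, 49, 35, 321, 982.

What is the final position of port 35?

8

Insert 48: h=9, slot 9 empty → index 9.
Insert 789: h=9, h2=10, slot 9 occupied → index 6.
Insert 555: h=9, h2=4, slot 9 occupied → index 0.
Insert 867: h=9, h2=4, slots 9,0 occupied → index 4.
Insert 49: h=10, slot 10 empty → index 10.
Insert 35: h=9, h2=12, slot 9 occupied → index 8.
Insert 321: h=9, h2=10, slots 9,6 occupied → index 3.
Insert 982: h=7, slot 7 empty → index 7.
Table: [555, ∅, ∅, 321, 867, ∅, 789, 982, 35, 48, 49, ∅, ∅]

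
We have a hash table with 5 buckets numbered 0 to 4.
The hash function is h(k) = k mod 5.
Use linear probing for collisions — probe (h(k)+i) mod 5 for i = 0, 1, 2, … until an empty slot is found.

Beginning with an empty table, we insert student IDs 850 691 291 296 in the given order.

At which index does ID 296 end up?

850 hashes to 0; slot 0 is free -> place at 0.
691 hashes to 1; slot 1 is free -> place at 1.
291 hashes to 1; 1 taken -> place at 2.
296 hashes to 1; 1,2 taken -> place at 3.
Table: [850, 691, 291, 296, .]

3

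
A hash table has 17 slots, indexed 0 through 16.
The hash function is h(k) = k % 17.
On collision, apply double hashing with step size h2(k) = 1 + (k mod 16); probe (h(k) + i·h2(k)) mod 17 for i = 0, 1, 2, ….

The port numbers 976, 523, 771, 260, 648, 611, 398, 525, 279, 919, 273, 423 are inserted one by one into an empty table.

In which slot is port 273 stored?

976 hashes to 7; slot 7 is free -> place at 7.
523 hashes to 13; slot 13 is free -> place at 13.
771 hashes to 6; slot 6 is free -> place at 6.
260 hashes to 5; slot 5 is free -> place at 5.
648 hashes to 2; slot 2 is free -> place at 2.
611 hashes to 16; slot 16 is free -> place at 16.
398 hashes to 7, h2=15; 7,5 taken -> place at 3.
525 hashes to 15; slot 15 is free -> place at 15.
279 hashes to 7, h2=8; 7,15,6 taken -> place at 14.
919 hashes to 1; slot 1 is free -> place at 1.
273 hashes to 1, h2=2; 1,3,5,7 taken -> place at 9.
423 hashes to 15, h2=8; 15,6,14,5,13 taken -> place at 4.
Table: [∅, 919, 648, 398, 423, 260, 771, 976, ∅, 273, ∅, ∅, ∅, 523, 279, 525, 611]

9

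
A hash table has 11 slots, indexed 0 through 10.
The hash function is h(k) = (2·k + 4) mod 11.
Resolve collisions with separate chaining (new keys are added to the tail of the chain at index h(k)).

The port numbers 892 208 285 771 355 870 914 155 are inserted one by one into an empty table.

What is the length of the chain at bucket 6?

5

Insert 892: h=6, bucket 6 empty → new chain.
Insert 208: h=2, bucket 2 empty → new chain.
Insert 285: h=2, bucket 2 nonempty → append to chain.
Insert 771: h=6, bucket 6 nonempty → append to chain.
Insert 355: h=10, bucket 10 empty → new chain.
Insert 870: h=6, bucket 6 nonempty → append to chain.
Insert 914: h=6, bucket 6 nonempty → append to chain.
Insert 155: h=6, bucket 6 nonempty → append to chain.
Final buckets:
0: .
1: .
2: 208 -> 285
3: .
4: .
5: .
6: 892 -> 771 -> 870 -> 914 -> 155
7: .
8: .
9: .
10: 355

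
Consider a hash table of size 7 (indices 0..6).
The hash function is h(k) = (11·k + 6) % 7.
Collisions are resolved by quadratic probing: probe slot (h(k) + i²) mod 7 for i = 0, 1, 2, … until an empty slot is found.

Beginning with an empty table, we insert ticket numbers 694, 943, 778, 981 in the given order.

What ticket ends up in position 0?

694 hashes to 3; slot 3 is free -> place at 3.
943 hashes to 5; slot 5 is free -> place at 5.
778 hashes to 3; 3 taken -> place at 4.
981 hashes to 3; 3,4 taken -> place at 0.
Table: [981, _, _, 694, 778, 943, _]

981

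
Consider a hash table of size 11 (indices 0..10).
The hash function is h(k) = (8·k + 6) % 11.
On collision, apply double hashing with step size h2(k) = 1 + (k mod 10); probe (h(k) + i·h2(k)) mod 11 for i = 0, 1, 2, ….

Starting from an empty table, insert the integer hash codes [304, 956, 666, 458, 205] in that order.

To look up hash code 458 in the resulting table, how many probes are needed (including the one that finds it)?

Insert 304: h=7, slot 7 empty => index 7.
Insert 956: h=9, slot 9 empty => index 9.
Insert 666: h=10, slot 10 empty => index 10.
Insert 458: h=7, h2=9, slot 7 occupied => index 5.
Insert 205: h=7, h2=6, slot 7 occupied => index 2.
Table: [∅, ∅, 205, ∅, ∅, 458, ∅, 304, ∅, 956, 666]
Lookup 458: h=7, h2=9, probe 7,5 → found at 5.

2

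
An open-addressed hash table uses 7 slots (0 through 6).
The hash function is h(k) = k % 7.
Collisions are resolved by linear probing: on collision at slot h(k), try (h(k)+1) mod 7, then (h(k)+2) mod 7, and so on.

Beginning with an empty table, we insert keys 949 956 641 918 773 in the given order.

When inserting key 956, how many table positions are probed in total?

2

949 hashes to 4; slot 4 is free -> place at 4.
956 hashes to 4; 4 taken -> place at 5.
641 hashes to 4; 4,5 taken -> place at 6.
918 hashes to 1; slot 1 is free -> place at 1.
773 hashes to 3; slot 3 is free -> place at 3.
Table: [∅, 918, ∅, 773, 949, 956, 641]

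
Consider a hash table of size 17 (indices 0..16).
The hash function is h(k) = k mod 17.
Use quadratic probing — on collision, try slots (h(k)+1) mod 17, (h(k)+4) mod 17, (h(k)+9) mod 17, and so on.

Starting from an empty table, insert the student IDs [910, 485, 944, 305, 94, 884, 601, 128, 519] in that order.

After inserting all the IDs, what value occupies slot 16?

910 hashes to 9; slot 9 is free => place at 9.
485 hashes to 9; 9 taken => place at 10.
944 hashes to 9; 9,10 taken => place at 13.
305 hashes to 16; slot 16 is free => place at 16.
94 hashes to 9; 9,10,13 taken => place at 1.
884 hashes to 0; slot 0 is free => place at 0.
601 hashes to 6; slot 6 is free => place at 6.
128 hashes to 9; 9,10,13,1 taken => place at 8.
519 hashes to 9; 9,10,13,1,8,0 taken => place at 11.
Table: [884, 94, _, _, _, _, 601, _, 128, 910, 485, 519, _, 944, _, _, 305]

305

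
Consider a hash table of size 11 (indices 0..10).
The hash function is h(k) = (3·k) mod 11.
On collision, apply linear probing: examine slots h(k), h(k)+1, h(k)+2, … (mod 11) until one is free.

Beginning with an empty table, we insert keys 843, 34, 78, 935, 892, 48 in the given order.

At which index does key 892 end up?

843 hashes to 10; slot 10 is free => place at 10.
34 hashes to 3; slot 3 is free => place at 3.
78 hashes to 3; 3 taken => place at 4.
935 hashes to 0; slot 0 is free => place at 0.
892 hashes to 3; 3,4 taken => place at 5.
48 hashes to 1; slot 1 is free => place at 1.
Table: [935, 48, -, 34, 78, 892, -, -, -, -, 843]

5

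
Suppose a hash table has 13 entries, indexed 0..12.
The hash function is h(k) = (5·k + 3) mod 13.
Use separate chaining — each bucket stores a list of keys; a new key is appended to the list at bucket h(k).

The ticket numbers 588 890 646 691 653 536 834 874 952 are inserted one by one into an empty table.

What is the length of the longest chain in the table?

5

Insert 588: h=5, bucket 5 empty -> new chain.
Insert 890: h=7, bucket 7 empty -> new chain.
Insert 646: h=9, bucket 9 empty -> new chain.
Insert 691: h=0, bucket 0 empty -> new chain.
Insert 653: h=5, bucket 5 nonempty -> append to chain.
Insert 536: h=5, bucket 5 nonempty -> append to chain.
Insert 834: h=0, bucket 0 nonempty -> append to chain.
Insert 874: h=5, bucket 5 nonempty -> append to chain.
Insert 952: h=5, bucket 5 nonempty -> append to chain.
Final buckets:
0: 691 -> 834
1: .
2: .
3: .
4: .
5: 588 -> 653 -> 536 -> 874 -> 952
6: .
7: 890
8: .
9: 646
10: .
11: .
12: .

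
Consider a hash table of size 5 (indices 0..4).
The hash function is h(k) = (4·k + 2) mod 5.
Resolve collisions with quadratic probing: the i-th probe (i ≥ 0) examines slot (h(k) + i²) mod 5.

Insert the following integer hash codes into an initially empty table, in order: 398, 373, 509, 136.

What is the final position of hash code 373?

398: h=4 -> slot 4
373: h=4, probe 4,0 -> slot 0
509: h=3 -> slot 3
136: h=1 -> slot 1
Table: [373, 136, _, 509, 398]

0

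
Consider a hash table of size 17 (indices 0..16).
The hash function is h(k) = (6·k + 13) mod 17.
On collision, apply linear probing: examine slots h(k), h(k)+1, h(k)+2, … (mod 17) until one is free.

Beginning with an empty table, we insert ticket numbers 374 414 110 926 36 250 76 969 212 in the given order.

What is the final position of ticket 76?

12

374: h=13 -> slot 13
414: h=15 -> slot 15
110: h=10 -> slot 10
926: h=10, probe 10,11 -> slot 11
36: h=8 -> slot 8
250: h=0 -> slot 0
76: h=10, probe 10,11,12 -> slot 12
969: h=13, probe 13,14 -> slot 14
212: h=10, probe 10,11,12,13,14,15,16 -> slot 16
Table: [250, —, —, —, —, —, —, —, 36, —, 110, 926, 76, 374, 969, 414, 212]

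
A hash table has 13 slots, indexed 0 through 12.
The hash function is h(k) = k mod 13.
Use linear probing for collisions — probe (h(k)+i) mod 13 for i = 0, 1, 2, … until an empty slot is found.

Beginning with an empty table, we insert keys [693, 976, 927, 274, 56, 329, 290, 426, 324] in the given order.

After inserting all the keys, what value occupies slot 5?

927

693 hashes to 4; slot 4 is free -> place at 4.
976 hashes to 1; slot 1 is free -> place at 1.
927 hashes to 4; 4 taken -> place at 5.
274 hashes to 1; 1 taken -> place at 2.
56 hashes to 4; 4,5 taken -> place at 6.
329 hashes to 4; 4,5,6 taken -> place at 7.
290 hashes to 4; 4,5,6,7 taken -> place at 8.
426 hashes to 10; slot 10 is free -> place at 10.
324 hashes to 12; slot 12 is free -> place at 12.
Table: [—, 976, 274, —, 693, 927, 56, 329, 290, —, 426, —, 324]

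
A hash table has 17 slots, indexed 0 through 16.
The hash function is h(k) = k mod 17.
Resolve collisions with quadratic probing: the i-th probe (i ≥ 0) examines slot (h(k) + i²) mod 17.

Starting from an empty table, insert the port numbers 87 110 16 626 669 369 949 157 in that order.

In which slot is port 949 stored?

87 hashes to 2; slot 2 is free → place at 2.
110 hashes to 8; slot 8 is free → place at 8.
16 hashes to 16; slot 16 is free → place at 16.
626 hashes to 14; slot 14 is free → place at 14.
669 hashes to 6; slot 6 is free → place at 6.
369 hashes to 12; slot 12 is free → place at 12.
949 hashes to 14; 14 taken → place at 15.
157 hashes to 4; slot 4 is free → place at 4.
Table: [-, -, 87, -, 157, -, 669, -, 110, -, -, -, 369, -, 626, 949, 16]

15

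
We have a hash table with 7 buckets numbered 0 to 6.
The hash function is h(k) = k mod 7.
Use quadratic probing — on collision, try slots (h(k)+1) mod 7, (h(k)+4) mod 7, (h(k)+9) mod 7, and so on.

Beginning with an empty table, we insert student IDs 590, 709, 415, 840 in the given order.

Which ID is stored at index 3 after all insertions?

709

590: h=2 → slot 2
709: h=2, probe 2,3 → slot 3
415: h=2, probe 2,3,6 → slot 6
840: h=0 → slot 0
Table: [840, ., 590, 709, ., ., 415]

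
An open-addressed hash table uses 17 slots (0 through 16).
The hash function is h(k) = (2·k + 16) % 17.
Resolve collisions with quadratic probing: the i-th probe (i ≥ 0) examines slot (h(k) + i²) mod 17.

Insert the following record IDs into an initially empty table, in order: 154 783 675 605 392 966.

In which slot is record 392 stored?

154: h=1 => slot 1
783: h=1, probe 1,2 => slot 2
675: h=6 => slot 6
605: h=2, probe 2,3 => slot 3
392: h=1, probe 1,2,5 => slot 5
966: h=10 => slot 10
Table: [., 154, 783, 605, ., 392, 675, ., ., ., 966, ., ., ., ., ., .]

5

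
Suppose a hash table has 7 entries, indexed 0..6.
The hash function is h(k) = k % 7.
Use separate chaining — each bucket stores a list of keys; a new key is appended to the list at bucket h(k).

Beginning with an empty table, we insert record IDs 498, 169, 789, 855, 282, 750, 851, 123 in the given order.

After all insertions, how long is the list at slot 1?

Insert 498: h=1, bucket 1 empty → new chain.
Insert 169: h=1, bucket 1 nonempty → append to chain.
Insert 789: h=5, bucket 5 empty → new chain.
Insert 855: h=1, bucket 1 nonempty → append to chain.
Insert 282: h=2, bucket 2 empty → new chain.
Insert 750: h=1, bucket 1 nonempty → append to chain.
Insert 851: h=4, bucket 4 empty → new chain.
Insert 123: h=4, bucket 4 nonempty → append to chain.
Final buckets:
0: .
1: 498 -> 169 -> 855 -> 750
2: 282
3: .
4: 851 -> 123
5: 789
6: .

4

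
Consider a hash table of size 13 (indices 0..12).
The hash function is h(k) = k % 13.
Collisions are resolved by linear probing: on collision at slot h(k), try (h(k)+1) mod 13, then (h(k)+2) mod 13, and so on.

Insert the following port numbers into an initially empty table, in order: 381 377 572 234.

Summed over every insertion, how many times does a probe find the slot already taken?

381: h=4 → slot 4
377: h=0 → slot 0
572: h=0, probe 0,1 → slot 1
234: h=0, probe 0,1,2 → slot 2
Table: [377, 572, 234, -, 381, -, -, -, -, -, -, -, -]

3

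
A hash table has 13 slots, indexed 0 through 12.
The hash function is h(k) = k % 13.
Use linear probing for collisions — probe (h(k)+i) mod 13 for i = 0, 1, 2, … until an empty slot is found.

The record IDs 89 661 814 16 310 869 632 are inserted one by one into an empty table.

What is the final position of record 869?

89: h=11 → slot 11
661: h=11, probe 11,12 → slot 12
814: h=8 → slot 8
16: h=3 → slot 3
310: h=11, probe 11,12,0 → slot 0
869: h=11, probe 11,12,0,1 → slot 1
632: h=8, probe 8,9 → slot 9
Table: [310, 869, —, 16, —, —, —, —, 814, 632, —, 89, 661]

1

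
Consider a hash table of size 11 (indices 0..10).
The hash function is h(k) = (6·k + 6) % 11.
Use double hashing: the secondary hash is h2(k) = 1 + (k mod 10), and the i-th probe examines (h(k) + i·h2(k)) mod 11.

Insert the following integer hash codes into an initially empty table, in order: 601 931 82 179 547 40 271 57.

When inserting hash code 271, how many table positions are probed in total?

3

601 hashes to 4; slot 4 is free → place at 4.
931 hashes to 4, h2=2; 4 taken → place at 6.
82 hashes to 3; slot 3 is free → place at 3.
179 hashes to 2; slot 2 is free → place at 2.
547 hashes to 10; slot 10 is free → place at 10.
40 hashes to 4, h2=1; 4 taken → place at 5.
271 hashes to 4, h2=2; 4,6 taken → place at 8.
57 hashes to 7; slot 7 is free → place at 7.
Table: [_, _, 179, 82, 601, 40, 931, 57, 271, _, 547]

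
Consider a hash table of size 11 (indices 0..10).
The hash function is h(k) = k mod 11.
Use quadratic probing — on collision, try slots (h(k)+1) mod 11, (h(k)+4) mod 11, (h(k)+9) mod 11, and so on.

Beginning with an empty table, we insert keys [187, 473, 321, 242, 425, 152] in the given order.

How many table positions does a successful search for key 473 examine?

2

187 hashes to 0; slot 0 is free → place at 0.
473 hashes to 0; 0 taken → place at 1.
321 hashes to 2; slot 2 is free → place at 2.
242 hashes to 0; 0,1 taken → place at 4.
425 hashes to 7; slot 7 is free → place at 7.
152 hashes to 9; slot 9 is free → place at 9.
Table: [187, 473, 321, ∅, 242, ∅, ∅, 425, ∅, 152, ∅]
Lookup 473: h=0, probe 0,1 → found at 1.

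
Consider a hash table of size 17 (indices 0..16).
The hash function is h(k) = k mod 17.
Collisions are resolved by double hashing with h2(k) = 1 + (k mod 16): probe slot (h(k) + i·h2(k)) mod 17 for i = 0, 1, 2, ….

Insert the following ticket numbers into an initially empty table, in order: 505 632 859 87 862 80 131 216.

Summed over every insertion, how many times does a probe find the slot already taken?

4

Insert 505: h=12, slot 12 empty -> index 12.
Insert 632: h=3, slot 3 empty -> index 3.
Insert 859: h=9, slot 9 empty -> index 9.
Insert 87: h=2, slot 2 empty -> index 2.
Insert 862: h=12, h2=15, slot 12 occupied -> index 10.
Insert 80: h=12, h2=1, slot 12 occupied -> index 13.
Insert 131: h=12, h2=4, slot 12 occupied -> index 16.
Insert 216: h=12, h2=9, slot 12 occupied -> index 4.
Table: [∅, ∅, 87, 632, 216, ∅, ∅, ∅, ∅, 859, 862, ∅, 505, 80, ∅, ∅, 131]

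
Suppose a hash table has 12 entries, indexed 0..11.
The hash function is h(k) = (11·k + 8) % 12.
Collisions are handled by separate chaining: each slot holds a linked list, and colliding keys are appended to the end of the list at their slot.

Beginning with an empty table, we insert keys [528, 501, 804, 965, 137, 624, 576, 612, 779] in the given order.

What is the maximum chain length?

528 → bucket 8
501 → bucket 11
804 → bucket 8 (collision)
965 → bucket 3
137 → bucket 3 (collision)
624 → bucket 8 (collision)
576 → bucket 8 (collision)
612 → bucket 8 (collision)
779 → bucket 9
Final buckets:
0: —
1: —
2: —
3: 965 -> 137
4: —
5: —
6: —
7: —
8: 528 -> 804 -> 624 -> 576 -> 612
9: 779
10: —
11: 501

5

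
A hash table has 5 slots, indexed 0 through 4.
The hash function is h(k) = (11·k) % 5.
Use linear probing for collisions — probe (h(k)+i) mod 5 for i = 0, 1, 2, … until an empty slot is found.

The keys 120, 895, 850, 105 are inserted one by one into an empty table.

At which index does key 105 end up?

120: h=0 => slot 0
895: h=0, probe 0,1 => slot 1
850: h=0, probe 0,1,2 => slot 2
105: h=0, probe 0,1,2,3 => slot 3
Table: [120, 895, 850, 105, _]

3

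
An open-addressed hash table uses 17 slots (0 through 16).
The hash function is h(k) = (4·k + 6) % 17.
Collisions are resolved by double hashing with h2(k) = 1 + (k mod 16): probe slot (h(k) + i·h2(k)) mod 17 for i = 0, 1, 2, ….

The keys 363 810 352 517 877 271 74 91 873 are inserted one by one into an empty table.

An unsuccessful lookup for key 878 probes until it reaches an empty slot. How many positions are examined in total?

2

363 hashes to 13; slot 13 is free → place at 13.
810 hashes to 16; slot 16 is free → place at 16.
352 hashes to 3; slot 3 is free → place at 3.
517 hashes to 0; slot 0 is free → place at 0.
877 hashes to 12; slot 12 is free → place at 12.
271 hashes to 2; slot 2 is free → place at 2.
74 hashes to 13, h2=11; 13 taken → place at 7.
91 hashes to 13, h2=12; 13 taken → place at 8.
873 hashes to 13, h2=10; 13 taken → place at 6.
Table: [517, —, 271, 352, —, —, 873, 74, 91, —, —, —, 877, 363, —, —, 810]
Lookup 878: h=16, h2=15, probe 16,14 → slot 14 empty, not found.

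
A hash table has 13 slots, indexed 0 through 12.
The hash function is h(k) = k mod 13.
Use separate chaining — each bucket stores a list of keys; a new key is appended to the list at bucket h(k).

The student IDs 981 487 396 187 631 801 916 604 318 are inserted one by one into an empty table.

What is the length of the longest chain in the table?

6

Insert 981: h=6, bucket 6 empty -> new chain.
Insert 487: h=6, bucket 6 nonempty -> append to chain.
Insert 396: h=6, bucket 6 nonempty -> append to chain.
Insert 187: h=5, bucket 5 empty -> new chain.
Insert 631: h=7, bucket 7 empty -> new chain.
Insert 801: h=8, bucket 8 empty -> new chain.
Insert 916: h=6, bucket 6 nonempty -> append to chain.
Insert 604: h=6, bucket 6 nonempty -> append to chain.
Insert 318: h=6, bucket 6 nonempty -> append to chain.
Final buckets:
0: _
1: _
2: _
3: _
4: _
5: 187
6: 981 -> 487 -> 396 -> 916 -> 604 -> 318
7: 631
8: 801
9: _
10: _
11: _
12: _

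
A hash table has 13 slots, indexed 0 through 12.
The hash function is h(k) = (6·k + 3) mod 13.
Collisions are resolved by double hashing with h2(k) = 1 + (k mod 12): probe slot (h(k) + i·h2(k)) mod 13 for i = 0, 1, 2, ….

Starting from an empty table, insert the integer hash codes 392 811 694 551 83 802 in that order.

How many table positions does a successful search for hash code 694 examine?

392: h=2 => slot 2
811: h=7 => slot 7
694: h=7, h2=11, probe 7,5 => slot 5
551: h=7, h2=12, probe 7,6 => slot 6
83: h=7, h2=12, probe 7,6,5,4 => slot 4
802: h=5, h2=11, probe 5,3 => slot 3
Table: [—, —, 392, 802, 83, 694, 551, 811, —, —, —, —, —]
Lookup 694: h=7, h2=11, probe 7,5 → found at 5.

2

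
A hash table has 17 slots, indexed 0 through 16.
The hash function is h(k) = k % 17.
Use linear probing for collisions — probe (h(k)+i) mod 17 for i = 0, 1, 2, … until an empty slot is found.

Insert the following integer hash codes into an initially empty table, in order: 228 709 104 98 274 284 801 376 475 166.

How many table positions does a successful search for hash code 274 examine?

2

Insert 228: h=7, slot 7 empty => index 7.
Insert 709: h=12, slot 12 empty => index 12.
Insert 104: h=2, slot 2 empty => index 2.
Insert 98: h=13, slot 13 empty => index 13.
Insert 274: h=2, slot 2 occupied => index 3.
Insert 284: h=12, slots 12,13 occupied => index 14.
Insert 801: h=2, slots 2,3 occupied => index 4.
Insert 376: h=2, slots 2,3,4 occupied => index 5.
Insert 475: h=16, slot 16 empty => index 16.
Insert 166: h=13, slots 13,14 occupied => index 15.
Table: [—, —, 104, 274, 801, 376, —, 228, —, —, —, —, 709, 98, 284, 166, 475]
Lookup 274: h=2, probe 2,3 → found at 3.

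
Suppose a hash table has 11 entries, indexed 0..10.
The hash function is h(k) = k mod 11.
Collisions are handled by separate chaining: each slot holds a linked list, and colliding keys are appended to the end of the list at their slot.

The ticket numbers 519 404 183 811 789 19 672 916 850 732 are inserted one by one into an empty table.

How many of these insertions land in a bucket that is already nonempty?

4

519 -> bucket 2
404 -> bucket 8
183 -> bucket 7
811 -> bucket 8 (collision)
789 -> bucket 8 (collision)
19 -> bucket 8 (collision)
672 -> bucket 1
916 -> bucket 3
850 -> bucket 3 (collision)
732 -> bucket 6
Final buckets:
0: ∅
1: 672
2: 519
3: 916 -> 850
4: ∅
5: ∅
6: 732
7: 183
8: 404 -> 811 -> 789 -> 19
9: ∅
10: ∅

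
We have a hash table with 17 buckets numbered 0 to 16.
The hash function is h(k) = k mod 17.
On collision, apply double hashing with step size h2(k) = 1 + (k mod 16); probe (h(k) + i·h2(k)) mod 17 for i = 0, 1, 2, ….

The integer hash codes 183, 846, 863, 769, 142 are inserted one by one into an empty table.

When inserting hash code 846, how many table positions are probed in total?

2

Insert 183: h=13, slot 13 empty => index 13.
Insert 846: h=13, h2=15, slot 13 occupied => index 11.
Insert 863: h=13, h2=16, slot 13 occupied => index 12.
Insert 769: h=4, slot 4 empty => index 4.
Insert 142: h=6, slot 6 empty => index 6.
Table: [., ., ., ., 769, ., 142, ., ., ., ., 846, 863, 183, ., ., .]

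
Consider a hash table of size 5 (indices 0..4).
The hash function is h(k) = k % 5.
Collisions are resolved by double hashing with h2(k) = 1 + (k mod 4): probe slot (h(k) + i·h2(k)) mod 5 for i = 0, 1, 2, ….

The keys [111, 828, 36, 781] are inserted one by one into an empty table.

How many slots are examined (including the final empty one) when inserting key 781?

Insert 111: h=1, slot 1 empty -> index 1.
Insert 828: h=3, slot 3 empty -> index 3.
Insert 36: h=1, h2=1, slot 1 occupied -> index 2.
Insert 781: h=1, h2=2, slots 1,3 occupied -> index 0.
Table: [781, 111, 36, 828, _]

3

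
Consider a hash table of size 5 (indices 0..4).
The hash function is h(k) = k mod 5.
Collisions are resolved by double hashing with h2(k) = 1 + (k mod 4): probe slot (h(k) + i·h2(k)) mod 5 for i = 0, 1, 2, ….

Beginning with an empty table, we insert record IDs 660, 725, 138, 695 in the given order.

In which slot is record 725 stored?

660 hashes to 0; slot 0 is free => place at 0.
725 hashes to 0, h2=2; 0 taken => place at 2.
138 hashes to 3; slot 3 is free => place at 3.
695 hashes to 0, h2=4; 0 taken => place at 4.
Table: [660, -, 725, 138, 695]

2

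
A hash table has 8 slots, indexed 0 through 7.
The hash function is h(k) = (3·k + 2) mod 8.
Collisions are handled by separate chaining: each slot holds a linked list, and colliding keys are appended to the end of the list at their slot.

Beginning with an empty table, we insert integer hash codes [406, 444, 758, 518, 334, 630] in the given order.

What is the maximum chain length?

5

406 → bucket 4
444 → bucket 6
758 → bucket 4 (collision)
518 → bucket 4 (collision)
334 → bucket 4 (collision)
630 → bucket 4 (collision)
Final buckets:
0: -
1: -
2: -
3: -
4: 406 -> 758 -> 518 -> 334 -> 630
5: -
6: 444
7: -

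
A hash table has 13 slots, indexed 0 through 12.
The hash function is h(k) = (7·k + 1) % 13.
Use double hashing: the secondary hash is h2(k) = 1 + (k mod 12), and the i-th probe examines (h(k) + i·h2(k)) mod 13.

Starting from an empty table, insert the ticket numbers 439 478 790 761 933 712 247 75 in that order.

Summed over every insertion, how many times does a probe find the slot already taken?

8

Insert 439: h=6, slot 6 empty → index 6.
Insert 478: h=6, h2=11, slot 6 occupied → index 4.
Insert 790: h=6, h2=11, slots 6,4 occupied → index 2.
Insert 761: h=11, slot 11 empty → index 11.
Insert 933: h=6, h2=10, slot 6 occupied → index 3.
Insert 712: h=6, h2=5, slots 6,11,3 occupied → index 8.
Insert 247: h=1, slot 1 empty → index 1.
Insert 75: h=6, h2=4, slot 6 occupied → index 10.
Table: [_, 247, 790, 933, 478, _, 439, _, 712, _, 75, 761, _]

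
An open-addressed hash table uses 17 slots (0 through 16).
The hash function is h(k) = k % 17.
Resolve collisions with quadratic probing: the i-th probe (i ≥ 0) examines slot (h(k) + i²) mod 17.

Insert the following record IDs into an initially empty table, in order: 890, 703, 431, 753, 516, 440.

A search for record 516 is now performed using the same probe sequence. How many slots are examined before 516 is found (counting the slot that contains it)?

890: h=6 => slot 6
703: h=6, probe 6,7 => slot 7
431: h=6, probe 6,7,10 => slot 10
753: h=5 => slot 5
516: h=6, probe 6,7,10,15 => slot 15
440: h=15, probe 15,16 => slot 16
Table: [—, —, —, —, —, 753, 890, 703, —, —, 431, —, —, —, —, 516, 440]
Lookup 516: h=6, probe 6,7,10,15 → found at 15.

4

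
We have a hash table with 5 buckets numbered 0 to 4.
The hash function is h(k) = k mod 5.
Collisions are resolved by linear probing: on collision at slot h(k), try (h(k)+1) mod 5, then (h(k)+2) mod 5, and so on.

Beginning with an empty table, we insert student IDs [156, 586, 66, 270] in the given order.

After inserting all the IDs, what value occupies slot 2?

586

156: h=1 → slot 1
586: h=1, probe 1,2 → slot 2
66: h=1, probe 1,2,3 → slot 3
270: h=0 → slot 0
Table: [270, 156, 586, 66, _]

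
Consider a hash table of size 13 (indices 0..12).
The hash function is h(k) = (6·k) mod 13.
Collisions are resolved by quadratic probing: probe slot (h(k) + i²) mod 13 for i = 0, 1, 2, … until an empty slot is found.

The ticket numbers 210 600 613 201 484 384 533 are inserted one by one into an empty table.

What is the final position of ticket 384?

210 hashes to 12; slot 12 is free -> place at 12.
600 hashes to 12; 12 taken -> place at 0.
613 hashes to 12; 12,0 taken -> place at 3.
201 hashes to 10; slot 10 is free -> place at 10.
484 hashes to 5; slot 5 is free -> place at 5.
384 hashes to 3; 3 taken -> place at 4.
533 hashes to 0; 0 taken -> place at 1.
Table: [600, 533, -, 613, 384, 484, -, -, -, -, 201, -, 210]

4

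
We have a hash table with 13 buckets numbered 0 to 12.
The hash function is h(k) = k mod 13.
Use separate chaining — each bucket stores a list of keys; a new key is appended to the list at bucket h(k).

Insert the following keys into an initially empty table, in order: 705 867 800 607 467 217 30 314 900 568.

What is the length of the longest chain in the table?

4

705 -> bucket 3
867 -> bucket 9
800 -> bucket 7
607 -> bucket 9 (collision)
467 -> bucket 12
217 -> bucket 9 (collision)
30 -> bucket 4
314 -> bucket 2
900 -> bucket 3 (collision)
568 -> bucket 9 (collision)
Final buckets:
0: —
1: —
2: 314
3: 705 -> 900
4: 30
5: —
6: —
7: 800
8: —
9: 867 -> 607 -> 217 -> 568
10: —
11: —
12: 467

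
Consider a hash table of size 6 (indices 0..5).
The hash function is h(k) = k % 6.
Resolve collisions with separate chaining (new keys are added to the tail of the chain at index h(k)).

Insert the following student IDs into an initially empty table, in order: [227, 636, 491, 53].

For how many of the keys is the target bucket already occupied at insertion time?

2

Insert 227: h=5, bucket 5 empty → new chain.
Insert 636: h=0, bucket 0 empty → new chain.
Insert 491: h=5, bucket 5 nonempty → append to chain.
Insert 53: h=5, bucket 5 nonempty → append to chain.
Final buckets:
0: 636
1: ∅
2: ∅
3: ∅
4: ∅
5: 227 -> 491 -> 53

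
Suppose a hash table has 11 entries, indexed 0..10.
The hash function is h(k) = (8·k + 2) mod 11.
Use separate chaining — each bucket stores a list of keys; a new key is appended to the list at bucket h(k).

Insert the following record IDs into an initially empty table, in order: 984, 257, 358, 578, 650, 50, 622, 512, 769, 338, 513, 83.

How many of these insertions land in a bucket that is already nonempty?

5

Insert 984: h=9, bucket 9 empty -> new chain.
Insert 257: h=1, bucket 1 empty -> new chain.
Insert 358: h=6, bucket 6 empty -> new chain.
Insert 578: h=6, bucket 6 nonempty -> append to chain.
Insert 650: h=10, bucket 10 empty -> new chain.
Insert 50: h=6, bucket 6 nonempty -> append to chain.
Insert 622: h=6, bucket 6 nonempty -> append to chain.
Insert 512: h=6, bucket 6 nonempty -> append to chain.
Insert 769: h=5, bucket 5 empty -> new chain.
Insert 338: h=0, bucket 0 empty -> new chain.
Insert 513: h=3, bucket 3 empty -> new chain.
Insert 83: h=6, bucket 6 nonempty -> append to chain.
Final buckets:
0: 338
1: 257
2: —
3: 513
4: —
5: 769
6: 358 -> 578 -> 50 -> 622 -> 512 -> 83
7: —
8: —
9: 984
10: 650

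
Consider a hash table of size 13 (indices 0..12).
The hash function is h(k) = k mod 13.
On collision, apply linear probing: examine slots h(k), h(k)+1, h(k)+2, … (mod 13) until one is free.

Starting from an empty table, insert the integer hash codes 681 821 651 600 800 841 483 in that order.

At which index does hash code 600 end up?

3

681 hashes to 5; slot 5 is free → place at 5.
821 hashes to 2; slot 2 is free → place at 2.
651 hashes to 1; slot 1 is free → place at 1.
600 hashes to 2; 2 taken → place at 3.
800 hashes to 7; slot 7 is free → place at 7.
841 hashes to 9; slot 9 is free → place at 9.
483 hashes to 2; 2,3 taken → place at 4.
Table: [-, 651, 821, 600, 483, 681, -, 800, -, 841, -, -, -]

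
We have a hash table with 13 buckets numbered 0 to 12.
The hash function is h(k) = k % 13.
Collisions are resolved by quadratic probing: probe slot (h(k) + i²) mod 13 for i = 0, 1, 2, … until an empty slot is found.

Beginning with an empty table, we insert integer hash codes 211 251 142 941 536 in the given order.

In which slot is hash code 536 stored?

7

211: h=3 -> slot 3
251: h=4 -> slot 4
142: h=12 -> slot 12
941: h=5 -> slot 5
536: h=3, probe 3,4,7 -> slot 7
Table: [—, —, —, 211, 251, 941, —, 536, —, —, —, —, 142]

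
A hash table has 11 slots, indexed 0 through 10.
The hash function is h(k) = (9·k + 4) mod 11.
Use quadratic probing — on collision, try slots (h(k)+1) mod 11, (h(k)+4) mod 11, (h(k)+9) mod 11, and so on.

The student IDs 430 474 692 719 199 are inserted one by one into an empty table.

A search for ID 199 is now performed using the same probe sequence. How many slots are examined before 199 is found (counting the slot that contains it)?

430 hashes to 2; slot 2 is free => place at 2.
474 hashes to 2; 2 taken => place at 3.
692 hashes to 6; slot 6 is free => place at 6.
719 hashes to 7; slot 7 is free => place at 7.
199 hashes to 2; 2,3,6 taken => place at 0.
Table: [199, —, 430, 474, —, —, 692, 719, —, —, —]
Lookup 199: h=2, probe 2,3,6,0 → found at 0.

4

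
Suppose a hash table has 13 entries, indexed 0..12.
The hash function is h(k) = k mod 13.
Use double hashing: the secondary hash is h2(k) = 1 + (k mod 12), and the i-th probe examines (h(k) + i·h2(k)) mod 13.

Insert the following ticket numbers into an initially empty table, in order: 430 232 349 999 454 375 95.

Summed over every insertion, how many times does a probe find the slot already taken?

Insert 430: h=1, slot 1 empty → index 1.
Insert 232: h=11, slot 11 empty → index 11.
Insert 349: h=11, h2=2, slot 11 occupied → index 0.
Insert 999: h=11, h2=4, slot 11 occupied → index 2.
Insert 454: h=12, slot 12 empty → index 12.
Insert 375: h=11, h2=4, slots 11,2 occupied → index 6.
Insert 95: h=4, slot 4 empty → index 4.
Table: [349, 430, 999, _, 95, _, 375, _, _, _, _, 232, 454]

4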